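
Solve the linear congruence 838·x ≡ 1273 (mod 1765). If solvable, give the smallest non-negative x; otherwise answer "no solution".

First find gcd(838, 1765):
1765 = 2·838 + 89
838 = 9·89 + 37
89 = 2·37 + 15
37 = 2·15 + 7
15 = 2·7 + 1
7 = 7·1 + 0
gcd = 1, so a unique solution mod 1765 exists.
Back-substitute for the Bézout coefficients:
1 = 15 − 2·7
1 = −2·37 + 5·15
1 = 5·89 − 12·37
1 = −12·838 + 113·89
1 = 113·1765 − 238·838
So 838·(-238) ≡ 1 (mod 1765), giving 838⁻¹ ≡ 1527.
x ≡ 838⁻¹·1273 ≡ 1527·1273 ≡ 606 (mod 1765).

606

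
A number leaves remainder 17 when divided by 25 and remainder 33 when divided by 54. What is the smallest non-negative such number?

Write x = 17 + 25·k. Then 25·k ≡ 33 − 17 ≡ 16 (mod 54).
Need 25⁻¹ mod 54. Extended Euclid on (54, 25):
54 = 2*25 + 4
25 = 6*4 + 1
4 = 4*1 + 0
Back-substitute:
1 = 25 − 6·4
1 = −6·54 + 13·25
25⁻¹ ≡ 13 (mod 54), so k ≡ 13·16 ≡ 46 (mod 54).
x = 17 + 25·46 = 1167.

1167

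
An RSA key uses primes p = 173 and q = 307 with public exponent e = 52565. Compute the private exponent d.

22781

φ(n) = (p−1)(q−1) = 172·306 = 52632.
Need d with 52565·d ≡ 1 (mod 52632). Apply the extended Euclidean algorithm:
52632 = 1·52565 + 67
52565 = 784·67 + 37
67 = 1·37 + 30
37 = 1·30 + 7
30 = 4·7 + 2
7 = 3·2 + 1
2 = 2·1 + 0
Back-substitute:
1 = 7 − 3·2
1 = −3·30 + 13·7
1 = 13·37 − 16·30
1 = −16·67 + 29·37
1 = 29·52565 − 22752·67
1 = −22752·52632 + 22781·52565
So 52565·22781 ≡ 1 (mod 52632), hence d = 22781.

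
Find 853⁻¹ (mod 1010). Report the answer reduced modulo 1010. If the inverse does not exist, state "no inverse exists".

gcd(1010, 853) by repeated division:
1010 = 1×853 + 157
853 = 5×157 + 68
157 = 2×68 + 21
68 = 3×21 + 5
21 = 4×5 + 1
5 = 5×1 + 0
gcd = 1, so the inverse exists. Back-substitute:
1 = 21 − 4·5
1 = −4·68 + 13·21
1 = 13·157 − 30·68
1 = −30·853 + 163·157
1 = 163·1010 − 193·853
Hence 853⁻¹ ≡ -193 ≡ 817 (mod 1010).

817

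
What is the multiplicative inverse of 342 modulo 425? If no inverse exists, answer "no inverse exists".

gcd(425, 342) by repeated division:
425 = 1*342 + 83
342 = 4*83 + 10
83 = 8*10 + 3
10 = 3*3 + 1
3 = 3*1 + 0
gcd = 1, so the inverse exists. Back-substitute:
1 = 10 − 3·3
1 = −3·83 + 25·10
1 = 25·342 − 103·83
1 = −103·425 + 128·342
So 342·128 ≡ 1 (mod 425).

128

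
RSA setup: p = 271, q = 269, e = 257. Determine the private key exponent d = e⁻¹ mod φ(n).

φ(n) = (p−1)(q−1) = 270·268 = 72360.
Need d with 257·d ≡ 1 (mod 72360). Apply the extended Euclidean algorithm:
72360 = 281×257 + 143
257 = 1×143 + 114
143 = 1×114 + 29
114 = 3×29 + 27
29 = 1×27 + 2
27 = 13×2 + 1
2 = 2×1 + 0
Back-substitute:
1 = 27 − 13·2
1 = −13·29 + 14·27
1 = 14·114 − 55·29
1 = −55·143 + 69·114
1 = 69·257 − 124·143
1 = −124·72360 + 34913·257
So 257·34913 ≡ 1 (mod 72360), hence d = 34913.

34913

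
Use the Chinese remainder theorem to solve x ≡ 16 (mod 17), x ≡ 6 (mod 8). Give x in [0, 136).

118

Write x = 16 + 17·k. Then 17·k ≡ 6 − 16 ≡ 6 (mod 8).
Need 17⁻¹ mod 8. Extended Euclid on (8, 1):
8 = 8*1 + 0
17⁻¹ ≡ 1 (mod 8), so k ≡ 1·6 ≡ 6 (mod 8).
x = 16 + 17·6 = 118.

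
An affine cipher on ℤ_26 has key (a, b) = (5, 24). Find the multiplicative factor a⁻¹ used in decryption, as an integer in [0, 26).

21

Run Euclid on (26, 5):
26 = 5·5 + 1
5 = 5·1 + 0
The gcd is 1. Working backward:
1 = 26 − 5·5
So 5·(-5) ≡ 1 (mod 26), and -5 ≡ 21 (mod 26).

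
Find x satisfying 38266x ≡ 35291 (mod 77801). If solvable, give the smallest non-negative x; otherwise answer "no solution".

First find gcd(38266, 77801):
77801 = 2*38266 + 1269
38266 = 30*1269 + 196
1269 = 6*196 + 93
196 = 2*93 + 10
93 = 9*10 + 3
10 = 3*3 + 1
3 = 3*1 + 0
gcd = 1, so a unique solution mod 77801 exists.
Back-substitute for the Bézout coefficients:
1 = 10 − 3·3
1 = −3·93 + 28·10
1 = 28·196 − 59·93
1 = −59·1269 + 382·196
1 = 382·38266 − 11519·1269
1 = −11519·77801 + 23420·38266
So 38266·(23420) ≡ 1 (mod 77801), giving 38266⁻¹ ≡ 23420.
x ≡ 38266⁻¹·35291 ≡ 23420·35291 ≡ 35197 (mod 77801).

35197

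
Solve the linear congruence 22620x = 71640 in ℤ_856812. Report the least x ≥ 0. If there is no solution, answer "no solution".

First find gcd(22620, 856812):
856812 = 37×22620 + 19872
22620 = 1×19872 + 2748
19872 = 7×2748 + 636
2748 = 4×636 + 204
636 = 3×204 + 24
204 = 8×24 + 12
24 = 2×12 + 0
gcd = 12 and 12 | 71640, so solutions exist. Divide through by 12: 1885x ≡ 5970 (mod 71401).
Now find 1885⁻¹ mod 71401:
71401 = 37·1885 + 1656
1885 = 1·1656 + 229
1656 = 7·229 + 53
229 = 4·53 + 17
53 = 3·17 + 2
17 = 8·2 + 1
2 = 2·1 + 0
Back-substitute:
1 = 17 − 8·2
1 = −8·53 + 25·17
1 = 25·229 − 108·53
1 = −108·1656 + 781·229
1 = 781·1885 − 889·1656
1 = −889·71401 + 33674·1885
So 1885⁻¹ ≡ 33674 (mod 71401).
Then x ≡ 33674·5970 ≡ 39965 (mod 71401); the smallest non-negative solution is x = 39965.

39965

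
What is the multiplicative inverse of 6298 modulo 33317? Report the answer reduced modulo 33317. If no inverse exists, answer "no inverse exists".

28138

Run Euclid on (33317, 6298):
33317 = 5·6298 + 1827
6298 = 3·1827 + 817
1827 = 2·817 + 193
817 = 4·193 + 45
193 = 4·45 + 13
45 = 3·13 + 6
13 = 2·6 + 1
6 = 6·1 + 0
Since gcd(6298, 33317) = 1, back-substitute to write 1 as a combination:
1 = 13 − 2·6
1 = −2·45 + 7·13
1 = 7·193 − 30·45
1 = −30·817 + 127·193
1 = 127·1827 − 284·817
1 = −284·6298 + 979·1827
1 = 979·33317 − 5179·6298
Thus 6298·(-5179) ≡ 1 (mod 33317); reducing, -5179 mod 33317 = 28138.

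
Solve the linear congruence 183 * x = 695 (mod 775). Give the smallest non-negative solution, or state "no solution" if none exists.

440

First find gcd(183, 775):
775 = 4×183 + 43
183 = 4×43 + 11
43 = 3×11 + 10
11 = 1×10 + 1
10 = 10×1 + 0
gcd = 1, so a unique solution mod 775 exists.
Back-substitute for the Bézout coefficients:
1 = 11 − 10
1 = −43 + 4·11
1 = 4·183 − 17·43
1 = −17·775 + 72·183
So 183·(72) ≡ 1 (mod 775), giving 183⁻¹ ≡ 72.
x ≡ 183⁻¹·695 ≡ 72·695 ≡ 440 (mod 775).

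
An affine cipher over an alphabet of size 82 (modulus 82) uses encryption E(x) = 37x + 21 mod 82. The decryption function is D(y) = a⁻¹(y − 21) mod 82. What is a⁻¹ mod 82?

51

gcd(82, 37) by repeated division:
82 = 2*37 + 8
37 = 4*8 + 5
8 = 1*5 + 3
5 = 1*3 + 2
3 = 1*2 + 1
2 = 2*1 + 0
The gcd is 1. Working backward:
1 = 3 − 2
1 = −5 + 2·3
1 = 2·8 − 3·5
1 = −3·37 + 14·8
1 = 14·82 − 31·37
Hence 37⁻¹ ≡ -31 ≡ 51 (mod 82).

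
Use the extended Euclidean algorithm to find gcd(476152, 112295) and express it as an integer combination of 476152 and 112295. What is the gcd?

1

Repeated division:
476152 = 4·112295 + 26972
112295 = 4·26972 + 4407
26972 = 6·4407 + 530
4407 = 8·530 + 167
530 = 3·167 + 29
167 = 5·29 + 22
29 = 1·22 + 7
22 = 3·7 + 1
7 = 7·1 + 0
gcd(476152, 112295) = 1.
Back-substituting:
1 = 22 − 3·7
1 = −3·29 + 4·22
1 = 4·167 − 23·29
1 = −23·530 + 73·167
1 = 73·4407 − 607·530
1 = −607·26972 + 3715·4407
1 = 3715·112295 − 15467·26972
1 = −15467·476152 + 65583·112295
So 1 = (-15467)·476152 + (65583)·112295.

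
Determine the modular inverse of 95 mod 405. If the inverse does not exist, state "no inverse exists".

no inverse exists

Compute gcd(95, 405):
405 = 4×95 + 25
95 = 3×25 + 20
25 = 1×20 + 5
20 = 4×5 + 0
gcd(95, 405) = 5 ≠ 1, so 95 has no multiplicative inverse modulo 405.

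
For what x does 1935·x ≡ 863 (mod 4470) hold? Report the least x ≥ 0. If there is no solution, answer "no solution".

no solution

gcd(1935, 4470):
4470 = 2×1935 + 600
1935 = 3×600 + 135
600 = 4×135 + 60
135 = 2×60 + 15
60 = 4×15 + 0
gcd = 15, but 15 ∤ 863, so the congruence has no solution.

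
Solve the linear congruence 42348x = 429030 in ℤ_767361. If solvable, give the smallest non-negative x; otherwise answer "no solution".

First find gcd(42348, 767361):
767361 = 18×42348 + 5097
42348 = 8×5097 + 1572
5097 = 3×1572 + 381
1572 = 4×381 + 48
381 = 7×48 + 45
48 = 1×45 + 3
45 = 15×3 + 0
gcd = 3 and 3 | 429030, so solutions exist. Divide through by 3: 14116x ≡ 143010 (mod 255787).
Now find 14116⁻¹ mod 255787:
255787 = 18·14116 + 1699
14116 = 8·1699 + 524
1699 = 3·524 + 127
524 = 4·127 + 16
127 = 7·16 + 15
16 = 1·15 + 1
15 = 15·1 + 0
Back-substitute:
1 = 16 − 15
1 = −127 + 8·16
1 = 8·524 − 33·127
1 = −33·1699 + 107·524
1 = 107·14116 − 889·1699
1 = −889·255787 + 16109·14116
So 14116⁻¹ ≡ 16109 (mod 255787).
Then x ≡ 16109·143010 ≡ 130368 (mod 255787); the smallest non-negative solution is x = 130368.

130368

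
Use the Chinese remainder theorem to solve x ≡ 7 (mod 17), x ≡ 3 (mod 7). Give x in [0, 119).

24

Write x = 7 + 17·k. Then 17·k ≡ 3 − 7 ≡ 3 (mod 7).
Need 17⁻¹ mod 7. Extended Euclid on (7, 3):
7 = 2×3 + 1
3 = 3×1 + 0
Back-substitute:
1 = 7 − 2·3
17⁻¹ ≡ 5 (mod 7), so k ≡ 5·3 ≡ 1 (mod 7).
x = 7 + 17·1 = 24.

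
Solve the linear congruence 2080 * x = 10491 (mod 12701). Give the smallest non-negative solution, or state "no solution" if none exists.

60

First find gcd(2080, 12701):
12701 = 6·2080 + 221
2080 = 9·221 + 91
221 = 2·91 + 39
91 = 2·39 + 13
39 = 3·13 + 0
gcd = 13 and 13 | 10491, so solutions exist. Divide through by 13: 160x ≡ 807 (mod 977).
Now find 160⁻¹ mod 977:
977 = 6×160 + 17
160 = 9×17 + 7
17 = 2×7 + 3
7 = 2×3 + 1
3 = 3×1 + 0
Back-substitute:
1 = 7 − 2·3
1 = −2·17 + 5·7
1 = 5·160 − 47·17
1 = −47·977 + 287·160
So 160⁻¹ ≡ 287 (mod 977).
Then x ≡ 287·807 ≡ 60 (mod 977); the smallest non-negative solution is x = 60.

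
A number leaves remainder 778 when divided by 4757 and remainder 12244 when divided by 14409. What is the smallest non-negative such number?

31596772

Write x = 778 + 4757·k. Then 4757·k ≡ 12244 − 778 ≡ 11466 (mod 14409).
Need 4757⁻¹ mod 14409. Extended Euclid on (14409, 4757):
14409 = 3*4757 + 138
4757 = 34*138 + 65
138 = 2*65 + 8
65 = 8*8 + 1
8 = 8*1 + 0
Back-substitute:
1 = 65 − 8·8
1 = −8·138 + 17·65
1 = 17·4757 − 586·138
1 = −586·14409 + 1775·4757
4757⁻¹ ≡ 1775 (mod 14409), so k ≡ 1775·11466 ≡ 6642 (mod 14409).
x = 778 + 4757·6642 = 31596772.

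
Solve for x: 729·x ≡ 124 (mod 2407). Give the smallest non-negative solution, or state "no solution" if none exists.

611

First find gcd(729, 2407):
2407 = 3×729 + 220
729 = 3×220 + 69
220 = 3×69 + 13
69 = 5×13 + 4
13 = 3×4 + 1
4 = 4×1 + 0
gcd = 1, so a unique solution mod 2407 exists.
Back-substitute for the Bézout coefficients:
1 = 13 − 3·4
1 = −3·69 + 16·13
1 = 16·220 − 51·69
1 = −51·729 + 169·220
1 = 169·2407 − 558·729
So 729·(-558) ≡ 1 (mod 2407), giving 729⁻¹ ≡ 1849.
x ≡ 729⁻¹·124 ≡ 1849·124 ≡ 611 (mod 2407).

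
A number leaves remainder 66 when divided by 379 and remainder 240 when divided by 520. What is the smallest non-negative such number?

Write x = 66 + 379·k. Then 379·k ≡ 240 − 66 ≡ 174 (mod 520).
Need 379⁻¹ mod 520. Extended Euclid on (520, 379):
520 = 1·379 + 141
379 = 2·141 + 97
141 = 1·97 + 44
97 = 2·44 + 9
44 = 4·9 + 8
9 = 1·8 + 1
8 = 8·1 + 0
Back-substitute:
1 = 9 − 8
1 = −44 + 5·9
1 = 5·97 − 11·44
1 = −11·141 + 16·97
1 = 16·379 − 43·141
1 = −43·520 + 59·379
379⁻¹ ≡ 59 (mod 520), so k ≡ 59·174 ≡ 386 (mod 520).
x = 66 + 379·386 = 146360.

146360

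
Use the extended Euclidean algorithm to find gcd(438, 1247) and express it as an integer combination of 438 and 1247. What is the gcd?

Euclidean algorithm:
1247 = 2·438 + 371
438 = 1·371 + 67
371 = 5·67 + 36
67 = 1·36 + 31
36 = 1·31 + 5
31 = 6·5 + 1
5 = 5·1 + 0
gcd(438, 1247) = 1.
Working backward:
1 = 31 − 6·5
1 = −6·36 + 7·31
1 = 7·67 − 13·36
1 = −13·371 + 72·67
1 = 72·438 − 85·371
1 = −85·1247 + 242·438
So 1 = (-85)·1247 + (242)·438.

1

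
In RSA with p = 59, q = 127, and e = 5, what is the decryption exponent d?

4385

φ(n) = (p−1)(q−1) = 58·126 = 7308.
Need d with 5·d ≡ 1 (mod 7308). Apply the extended Euclidean algorithm:
7308 = 1461×5 + 3
5 = 1×3 + 2
3 = 1×2 + 1
2 = 2×1 + 0
Back-substitute:
1 = 3 − 2
1 = −5 + 2·3
1 = 2·7308 − 2923·5
So 5·(-2923) ≡ 1 (mod 7308), hence d ≡ -2923 ≡ 4385 (mod 7308).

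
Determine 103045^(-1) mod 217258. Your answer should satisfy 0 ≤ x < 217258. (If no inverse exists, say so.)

Apply the Euclidean algorithm to 217258 and 103045:
217258 = 2·103045 + 11168
103045 = 9·11168 + 2533
11168 = 4·2533 + 1036
2533 = 2·1036 + 461
1036 = 2·461 + 114
461 = 4·114 + 5
114 = 22·5 + 4
5 = 1·4 + 1
4 = 4·1 + 0
gcd = 1, so the inverse exists. Back-substitute:
1 = 5 − 4
1 = −114 + 23·5
1 = 23·461 − 93·114
1 = −93·1036 + 209·461
1 = 209·2533 − 511·1036
1 = −511·11168 + 2253·2533
1 = 2253·103045 − 20788·11168
1 = −20788·217258 + 43829·103045
So 103045·43829 ≡ 1 (mod 217258).

43829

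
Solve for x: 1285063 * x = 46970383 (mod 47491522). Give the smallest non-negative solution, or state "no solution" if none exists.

gcd(1285063, 47491522):
47491522 = 36*1285063 + 1229254
1285063 = 1*1229254 + 55809
1229254 = 22*55809 + 1456
55809 = 38*1456 + 481
1456 = 3*481 + 13
481 = 37*13 + 0
gcd = 13, but 13 ∤ 46970383, so the congruence has no solution.

no solution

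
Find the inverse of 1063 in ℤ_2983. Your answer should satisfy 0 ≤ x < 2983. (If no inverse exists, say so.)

Run Euclid on (2983, 1063):
2983 = 2*1063 + 857
1063 = 1*857 + 206
857 = 4*206 + 33
206 = 6*33 + 8
33 = 4*8 + 1
8 = 8*1 + 0
The gcd is 1. Working backward:
1 = 33 − 4·8
1 = −4·206 + 25·33
1 = 25·857 − 104·206
1 = −104·1063 + 129·857
1 = 129·2983 − 362·1063
Hence 1063⁻¹ ≡ -362 ≡ 2621 (mod 2983).

2621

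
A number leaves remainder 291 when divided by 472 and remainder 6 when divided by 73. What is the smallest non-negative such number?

Write x = 291 + 472·k. Then 472·k ≡ 6 − 291 ≡ 7 (mod 73).
Need 472⁻¹ mod 73. Extended Euclid on (73, 34):
73 = 2·34 + 5
34 = 6·5 + 4
5 = 1·4 + 1
4 = 4·1 + 0
Back-substitute:
1 = 5 − 4
1 = −34 + 7·5
1 = 7·73 − 15·34
472⁻¹ ≡ 58 (mod 73), so k ≡ 58·7 ≡ 41 (mod 73).
x = 291 + 472·41 = 19643.

19643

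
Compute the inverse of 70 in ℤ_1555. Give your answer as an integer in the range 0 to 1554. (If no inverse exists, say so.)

no inverse exists

Euclidean algorithm on 1555, 70:
1555 = 22*70 + 15
70 = 4*15 + 10
15 = 1*10 + 5
10 = 2*5 + 0
Since gcd = 5 > 1, 70 is not a unit mod 1555.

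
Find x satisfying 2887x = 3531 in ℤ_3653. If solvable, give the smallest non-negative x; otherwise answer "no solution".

86

First find gcd(2887, 3653):
3653 = 1·2887 + 766
2887 = 3·766 + 589
766 = 1·589 + 177
589 = 3·177 + 58
177 = 3·58 + 3
58 = 19·3 + 1
3 = 3·1 + 0
gcd = 1, so a unique solution mod 3653 exists.
Back-substitute for the Bézout coefficients:
1 = 58 − 19·3
1 = −19·177 + 58·58
1 = 58·589 − 193·177
1 = −193·766 + 251·589
1 = 251·2887 − 946·766
1 = −946·3653 + 1197·2887
So 2887·(1197) ≡ 1 (mod 3653), giving 2887⁻¹ ≡ 1197.
x ≡ 2887⁻¹·3531 ≡ 1197·3531 ≡ 86 (mod 3653).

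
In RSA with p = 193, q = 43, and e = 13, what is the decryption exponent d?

φ(n) = (p−1)(q−1) = 192·42 = 8064.
Need d with 13·d ≡ 1 (mod 8064). Apply the extended Euclidean algorithm:
8064 = 620×13 + 4
13 = 3×4 + 1
4 = 4×1 + 0
Back-substitute:
1 = 13 − 3·4
1 = −3·8064 + 1861·13
So 13·1861 ≡ 1 (mod 8064), hence d = 1861.

1861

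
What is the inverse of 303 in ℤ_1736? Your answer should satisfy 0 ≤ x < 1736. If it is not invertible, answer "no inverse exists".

487

Extended Euclidean algorithm:
1736 = 5×303 + 221
303 = 1×221 + 82
221 = 2×82 + 57
82 = 1×57 + 25
57 = 2×25 + 7
25 = 3×7 + 4
7 = 1×4 + 3
4 = 1×3 + 1
3 = 3×1 + 0
Since gcd(303, 1736) = 1, back-substitute to write 1 as a combination:
1 = 4 − 3
1 = −7 + 2·4
1 = 2·25 − 7·7
1 = −7·57 + 16·25
1 = 16·82 − 23·57
1 = −23·221 + 62·82
1 = 62·303 − 85·221
1 = −85·1736 + 487·303
So 303·487 ≡ 1 (mod 1736).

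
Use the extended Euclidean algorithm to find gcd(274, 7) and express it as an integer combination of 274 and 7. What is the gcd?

Euclidean algorithm:
274 = 39*7 + 1
7 = 7*1 + 0
gcd(274, 7) = 1.
Back-substituting:
1 = 274 − 39·7
So 1 = (1)·274 + (-39)·7.

1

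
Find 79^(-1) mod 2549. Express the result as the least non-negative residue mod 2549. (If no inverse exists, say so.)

484

Extended Euclidean algorithm:
2549 = 32×79 + 21
79 = 3×21 + 16
21 = 1×16 + 5
16 = 3×5 + 1
5 = 5×1 + 0
gcd = 1, so the inverse exists. Back-substitute:
1 = 16 − 3·5
1 = −3·21 + 4·16
1 = 4·79 − 15·21
1 = −15·2549 + 484·79
So 79·484 ≡ 1 (mod 2549).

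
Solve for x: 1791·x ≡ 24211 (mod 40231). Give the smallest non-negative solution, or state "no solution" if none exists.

First find gcd(1791, 40231):
40231 = 22·1791 + 829
1791 = 2·829 + 133
829 = 6·133 + 31
133 = 4·31 + 9
31 = 3·9 + 4
9 = 2·4 + 1
4 = 4·1 + 0
gcd = 1, so a unique solution mod 40231 exists.
Back-substitute for the Bézout coefficients:
1 = 9 − 2·4
1 = −2·31 + 7·9
1 = 7·133 − 30·31
1 = −30·829 + 187·133
1 = 187·1791 − 404·829
1 = −404·40231 + 9075·1791
So 1791·(9075) ≡ 1 (mod 40231), giving 1791⁻¹ ≡ 9075.
x ≡ 1791⁻¹·24211 ≡ 9075·24211 ≡ 13334 (mod 40231).

13334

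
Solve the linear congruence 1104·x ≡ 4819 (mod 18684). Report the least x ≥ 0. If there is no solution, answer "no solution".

gcd(1104, 18684):
18684 = 16×1104 + 1020
1104 = 1×1020 + 84
1020 = 12×84 + 12
84 = 7×12 + 0
gcd = 12, but 12 ∤ 4819, so the congruence has no solution.

no solution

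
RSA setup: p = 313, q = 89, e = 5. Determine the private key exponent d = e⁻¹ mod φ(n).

φ(n) = (p−1)(q−1) = 312·88 = 27456.
Need d with 5·d ≡ 1 (mod 27456). Apply the extended Euclidean algorithm:
27456 = 5491*5 + 1
5 = 5*1 + 0
Back-substitute:
1 = 27456 − 5491·5
So 5·(-5491) ≡ 1 (mod 27456), hence d ≡ -5491 ≡ 21965 (mod 27456).

21965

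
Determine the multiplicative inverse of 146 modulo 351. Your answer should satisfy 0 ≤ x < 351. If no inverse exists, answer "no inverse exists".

Apply the Euclidean algorithm to 351 and 146:
351 = 2×146 + 59
146 = 2×59 + 28
59 = 2×28 + 3
28 = 9×3 + 1
3 = 3×1 + 0
Since gcd(146, 351) = 1, back-substitute to write 1 as a combination:
1 = 28 − 9·3
1 = −9·59 + 19·28
1 = 19·146 − 47·59
1 = −47·351 + 113·146
So 146·113 ≡ 1 (mod 351).

113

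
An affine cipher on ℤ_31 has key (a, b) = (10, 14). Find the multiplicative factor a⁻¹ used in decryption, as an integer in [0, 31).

28

Run Euclid on (31, 10):
31 = 3×10 + 1
10 = 10×1 + 0
The gcd is 1. Working backward:
1 = 31 − 3·10
Thus 10·(-3) ≡ 1 (mod 31); reducing, -3 mod 31 = 28.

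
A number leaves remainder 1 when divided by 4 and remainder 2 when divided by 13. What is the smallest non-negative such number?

Write x = 1 + 4·k. Then 4·k ≡ 2 − 1 ≡ 1 (mod 13).
Need 4⁻¹ mod 13. Extended Euclid on (13, 4):
13 = 3*4 + 1
4 = 4*1 + 0
Back-substitute:
1 = 13 − 3·4
4⁻¹ ≡ 10 (mod 13), so k ≡ 10·1 ≡ 10 (mod 13).
x = 1 + 4·10 = 41.

41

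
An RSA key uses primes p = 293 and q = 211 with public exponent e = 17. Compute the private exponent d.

57713

φ(n) = (p−1)(q−1) = 292·210 = 61320.
Need d with 17·d ≡ 1 (mod 61320). Apply the extended Euclidean algorithm:
61320 = 3607·17 + 1
17 = 17·1 + 0
Back-substitute:
1 = 61320 − 3607·17
So 17·(-3607) ≡ 1 (mod 61320), hence d ≡ -3607 ≡ 57713 (mod 61320).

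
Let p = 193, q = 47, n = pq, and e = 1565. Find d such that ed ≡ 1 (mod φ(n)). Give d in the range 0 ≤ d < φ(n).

5429

φ(n) = (p−1)(q−1) = 192·46 = 8832.
Need d with 1565·d ≡ 1 (mod 8832). Apply the extended Euclidean algorithm:
8832 = 5·1565 + 1007
1565 = 1·1007 + 558
1007 = 1·558 + 449
558 = 1·449 + 109
449 = 4·109 + 13
109 = 8·13 + 5
13 = 2·5 + 3
5 = 1·3 + 2
3 = 1·2 + 1
2 = 2·1 + 0
Back-substitute:
1 = 3 − 2
1 = −5 + 2·3
1 = 2·13 − 5·5
1 = −5·109 + 42·13
1 = 42·449 − 173·109
1 = −173·558 + 215·449
1 = 215·1007 − 388·558
1 = −388·1565 + 603·1007
1 = 603·8832 − 3403·1565
So 1565·(-3403) ≡ 1 (mod 8832), hence d ≡ -3403 ≡ 5429 (mod 8832).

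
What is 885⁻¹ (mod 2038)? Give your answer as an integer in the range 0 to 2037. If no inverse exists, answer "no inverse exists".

1711

Extended Euclidean algorithm:
2038 = 2·885 + 268
885 = 3·268 + 81
268 = 3·81 + 25
81 = 3·25 + 6
25 = 4·6 + 1
6 = 6·1 + 0
Since gcd(885, 2038) = 1, back-substitute to write 1 as a combination:
1 = 25 − 4·6
1 = −4·81 + 13·25
1 = 13·268 − 43·81
1 = −43·885 + 142·268
1 = 142·2038 − 327·885
Thus 885·(-327) ≡ 1 (mod 2038); reducing, -327 mod 2038 = 1711.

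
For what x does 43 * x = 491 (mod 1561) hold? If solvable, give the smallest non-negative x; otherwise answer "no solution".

1282

First find gcd(43, 1561):
1561 = 36*43 + 13
43 = 3*13 + 4
13 = 3*4 + 1
4 = 4*1 + 0
gcd = 1, so a unique solution mod 1561 exists.
Back-substitute for the Bézout coefficients:
1 = 13 − 3·4
1 = −3·43 + 10·13
1 = 10·1561 − 363·43
So 43·(-363) ≡ 1 (mod 1561), giving 43⁻¹ ≡ 1198.
x ≡ 43⁻¹·491 ≡ 1198·491 ≡ 1282 (mod 1561).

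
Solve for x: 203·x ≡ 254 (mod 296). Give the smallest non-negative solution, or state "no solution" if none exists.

10

First find gcd(203, 296):
296 = 1×203 + 93
203 = 2×93 + 17
93 = 5×17 + 8
17 = 2×8 + 1
8 = 8×1 + 0
gcd = 1, so a unique solution mod 296 exists.
Back-substitute for the Bézout coefficients:
1 = 17 − 2·8
1 = −2·93 + 11·17
1 = 11·203 − 24·93
1 = −24·296 + 35·203
So 203·(35) ≡ 1 (mod 296), giving 203⁻¹ ≡ 35.
x ≡ 203⁻¹·254 ≡ 35·254 ≡ 10 (mod 296).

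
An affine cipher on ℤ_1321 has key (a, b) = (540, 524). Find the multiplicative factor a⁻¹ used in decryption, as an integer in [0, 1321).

Apply the Euclidean algorithm to 1321 and 540:
1321 = 2·540 + 241
540 = 2·241 + 58
241 = 4·58 + 9
58 = 6·9 + 4
9 = 2·4 + 1
4 = 4·1 + 0
The gcd is 1. Working backward:
1 = 9 − 2·4
1 = −2·58 + 13·9
1 = 13·241 − 54·58
1 = −54·540 + 121·241
1 = 121·1321 − 296·540
Thus 540·(-296) ≡ 1 (mod 1321); reducing, -296 mod 1321 = 1025.

1025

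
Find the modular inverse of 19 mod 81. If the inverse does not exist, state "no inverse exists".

64

Extended Euclidean algorithm:
81 = 4*19 + 5
19 = 3*5 + 4
5 = 1*4 + 1
4 = 4*1 + 0
The gcd is 1. Working backward:
1 = 5 − 4
1 = −19 + 4·5
1 = 4·81 − 17·19
So 19·(-17) ≡ 1 (mod 81), and -17 ≡ 64 (mod 81).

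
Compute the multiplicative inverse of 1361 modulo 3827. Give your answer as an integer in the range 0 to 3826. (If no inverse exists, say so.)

Run Euclid on (3827, 1361):
3827 = 2×1361 + 1105
1361 = 1×1105 + 256
1105 = 4×256 + 81
256 = 3×81 + 13
81 = 6×13 + 3
13 = 4×3 + 1
3 = 3×1 + 0
Since gcd(1361, 3827) = 1, back-substitute to write 1 as a combination:
1 = 13 − 4·3
1 = −4·81 + 25·13
1 = 25·256 − 79·81
1 = −79·1105 + 341·256
1 = 341·1361 − 420·1105
1 = −420·3827 + 1181·1361
So 1361·1181 ≡ 1 (mod 3827).

1181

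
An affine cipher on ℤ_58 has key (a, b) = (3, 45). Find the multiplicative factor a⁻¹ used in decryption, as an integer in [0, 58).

Run Euclid on (58, 3):
58 = 19*3 + 1
3 = 3*1 + 0
Since gcd(3, 58) = 1, back-substitute to write 1 as a combination:
1 = 58 − 19·3
Hence 3⁻¹ ≡ -19 ≡ 39 (mod 58).

39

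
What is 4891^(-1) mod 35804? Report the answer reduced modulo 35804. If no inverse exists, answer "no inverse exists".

Run Euclid on (35804, 4891):
35804 = 7*4891 + 1567
4891 = 3*1567 + 190
1567 = 8*190 + 47
190 = 4*47 + 2
47 = 23*2 + 1
2 = 2*1 + 0
gcd = 1, so the inverse exists. Back-substitute:
1 = 47 − 23·2
1 = −23·190 + 93·47
1 = 93·1567 − 767·190
1 = −767·4891 + 2394·1567
1 = 2394·35804 − 17525·4891
Thus 4891·(-17525) ≡ 1 (mod 35804); reducing, -17525 mod 35804 = 18279.

18279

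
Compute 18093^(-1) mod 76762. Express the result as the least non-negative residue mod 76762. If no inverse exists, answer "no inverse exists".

gcd(76762, 18093) by repeated division:
76762 = 4*18093 + 4390
18093 = 4*4390 + 533
4390 = 8*533 + 126
533 = 4*126 + 29
126 = 4*29 + 10
29 = 2*10 + 9
10 = 1*9 + 1
9 = 9*1 + 0
gcd = 1, so the inverse exists. Back-substitute:
1 = 10 − 9
1 = −29 + 3·10
1 = 3·126 − 13·29
1 = −13·533 + 55·126
1 = 55·4390 − 453·533
1 = −453·18093 + 1867·4390
1 = 1867·76762 − 7921·18093
So 18093·(-7921) ≡ 1 (mod 76762), and -7921 ≡ 68841 (mod 76762).

68841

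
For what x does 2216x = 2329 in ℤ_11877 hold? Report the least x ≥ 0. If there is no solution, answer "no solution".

7049

First find gcd(2216, 11877):
11877 = 5×2216 + 797
2216 = 2×797 + 622
797 = 1×622 + 175
622 = 3×175 + 97
175 = 1×97 + 78
97 = 1×78 + 19
78 = 4×19 + 2
19 = 9×2 + 1
2 = 2×1 + 0
gcd = 1, so a unique solution mod 11877 exists.
Back-substitute for the Bézout coefficients:
1 = 19 − 9·2
1 = −9·78 + 37·19
1 = 37·97 − 46·78
1 = −46·175 + 83·97
1 = 83·622 − 295·175
1 = −295·797 + 378·622
1 = 378·2216 − 1051·797
1 = −1051·11877 + 5633·2216
So 2216·(5633) ≡ 1 (mod 11877), giving 2216⁻¹ ≡ 5633.
x ≡ 2216⁻¹·2329 ≡ 5633·2329 ≡ 7049 (mod 11877).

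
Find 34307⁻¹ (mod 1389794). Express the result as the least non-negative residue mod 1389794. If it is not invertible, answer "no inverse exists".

no inverse exists

Compute gcd(34307, 1389794):
1389794 = 40·34307 + 17514
34307 = 1·17514 + 16793
17514 = 1·16793 + 721
16793 = 23·721 + 210
721 = 3·210 + 91
210 = 2·91 + 28
91 = 3·28 + 7
28 = 4·7 + 0
Since gcd = 7 > 1, 34307 is not a unit mod 1389794.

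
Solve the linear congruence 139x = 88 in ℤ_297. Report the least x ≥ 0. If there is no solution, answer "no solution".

First find gcd(139, 297):
297 = 2*139 + 19
139 = 7*19 + 6
19 = 3*6 + 1
6 = 6*1 + 0
gcd = 1, so a unique solution mod 297 exists.
Back-substitute for the Bézout coefficients:
1 = 19 − 3·6
1 = −3·139 + 22·19
1 = 22·297 − 47·139
So 139·(-47) ≡ 1 (mod 297), giving 139⁻¹ ≡ 250.
x ≡ 139⁻¹·88 ≡ 250·88 ≡ 22 (mod 297).

22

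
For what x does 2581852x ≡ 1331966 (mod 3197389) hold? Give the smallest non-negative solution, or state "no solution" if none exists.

gcd(2581852, 3197389):
3197389 = 1*2581852 + 615537
2581852 = 4*615537 + 119704
615537 = 5*119704 + 17017
119704 = 7*17017 + 585
17017 = 29*585 + 52
585 = 11*52 + 13
52 = 4*13 + 0
gcd = 13, but 13 ∤ 1331966, so the congruence has no solution.

no solution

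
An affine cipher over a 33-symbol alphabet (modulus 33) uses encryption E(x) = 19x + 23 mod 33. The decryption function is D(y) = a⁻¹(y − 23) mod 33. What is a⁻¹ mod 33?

7

Extended Euclidean algorithm:
33 = 1×19 + 14
19 = 1×14 + 5
14 = 2×5 + 4
5 = 1×4 + 1
4 = 4×1 + 0
The gcd is 1. Working backward:
1 = 5 − 4
1 = −14 + 3·5
1 = 3·19 − 4·14
1 = −4·33 + 7·19
So 19·7 ≡ 1 (mod 33).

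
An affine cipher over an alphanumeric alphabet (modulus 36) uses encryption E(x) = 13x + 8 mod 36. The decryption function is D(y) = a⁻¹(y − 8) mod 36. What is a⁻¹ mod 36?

Extended Euclidean algorithm:
36 = 2*13 + 10
13 = 1*10 + 3
10 = 3*3 + 1
3 = 3*1 + 0
gcd = 1, so the inverse exists. Back-substitute:
1 = 10 − 3·3
1 = −3·13 + 4·10
1 = 4·36 − 11·13
So 13·(-11) ≡ 1 (mod 36), and -11 ≡ 25 (mod 36).

25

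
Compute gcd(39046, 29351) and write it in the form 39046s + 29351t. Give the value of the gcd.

7

Repeated division:
39046 = 1×29351 + 9695
29351 = 3×9695 + 266
9695 = 36×266 + 119
266 = 2×119 + 28
119 = 4×28 + 7
28 = 4×7 + 0
gcd(39046, 29351) = 7.
Working backward:
7 = 119 − 4·28
7 = −4·266 + 9·119
7 = 9·9695 − 328·266
7 = −328·29351 + 993·9695
7 = 993·39046 − 1321·29351
So 7 = (993)·39046 + (-1321)·29351.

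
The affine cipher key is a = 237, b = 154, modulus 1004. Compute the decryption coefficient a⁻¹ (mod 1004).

233

Extended Euclidean algorithm:
1004 = 4×237 + 56
237 = 4×56 + 13
56 = 4×13 + 4
13 = 3×4 + 1
4 = 4×1 + 0
The gcd is 1. Working backward:
1 = 13 − 3·4
1 = −3·56 + 13·13
1 = 13·237 − 55·56
1 = −55·1004 + 233·237
So 237·233 ≡ 1 (mod 1004).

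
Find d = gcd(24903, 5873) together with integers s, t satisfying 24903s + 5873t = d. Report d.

1

Apply Euclid's algorithm to 24903 and 5873:
24903 = 4·5873 + 1411
5873 = 4·1411 + 229
1411 = 6·229 + 37
229 = 6·37 + 7
37 = 5·7 + 2
7 = 3·2 + 1
2 = 2·1 + 0
gcd(24903, 5873) = 1.
Express as a combination:
1 = 7 − 3·2
1 = −3·37 + 16·7
1 = 16·229 − 99·37
1 = −99·1411 + 610·229
1 = 610·5873 − 2539·1411
1 = −2539·24903 + 10766·5873
So 1 = (-2539)·24903 + (10766)·5873.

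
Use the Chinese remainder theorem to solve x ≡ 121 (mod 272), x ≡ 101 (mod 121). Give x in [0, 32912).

Write x = 121 + 272·k. Then 272·k ≡ 101 − 121 ≡ 101 (mod 121).
Need 272⁻¹ mod 121. Extended Euclid on (121, 30):
121 = 4·30 + 1
30 = 30·1 + 0
Back-substitute:
1 = 121 − 4·30
272⁻¹ ≡ 117 (mod 121), so k ≡ 117·101 ≡ 80 (mod 121).
x = 121 + 272·80 = 21881.

21881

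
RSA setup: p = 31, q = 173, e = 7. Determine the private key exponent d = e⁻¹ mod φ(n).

φ(n) = (p−1)(q−1) = 30·172 = 5160.
Need d with 7·d ≡ 1 (mod 5160). Apply the extended Euclidean algorithm:
5160 = 737*7 + 1
7 = 7*1 + 0
Back-substitute:
1 = 5160 − 737·7
So 7·(-737) ≡ 1 (mod 5160), hence d ≡ -737 ≡ 4423 (mod 5160).

4423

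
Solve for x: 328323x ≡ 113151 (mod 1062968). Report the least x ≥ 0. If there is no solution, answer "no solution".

385381

First find gcd(328323, 1062968):
1062968 = 3*328323 + 77999
328323 = 4*77999 + 16327
77999 = 4*16327 + 12691
16327 = 1*12691 + 3636
12691 = 3*3636 + 1783
3636 = 2*1783 + 70
1783 = 25*70 + 33
70 = 2*33 + 4
33 = 8*4 + 1
4 = 4*1 + 0
gcd = 1, so a unique solution mod 1062968 exists.
Back-substitute for the Bézout coefficients:
1 = 33 − 8·4
1 = −8·70 + 17·33
1 = 17·1783 − 433·70
1 = −433·3636 + 883·1783
1 = 883·12691 − 3082·3636
1 = −3082·16327 + 3965·12691
1 = 3965·77999 − 18942·16327
1 = −18942·328323 + 79733·77999
1 = 79733·1062968 − 258141·328323
So 328323·(-258141) ≡ 1 (mod 1062968), giving 328323⁻¹ ≡ 804827.
x ≡ 328323⁻¹·113151 ≡ 804827·113151 ≡ 385381 (mod 1062968).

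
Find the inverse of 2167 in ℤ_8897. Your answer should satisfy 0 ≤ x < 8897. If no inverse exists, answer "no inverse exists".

6799

Run Euclid on (8897, 2167):
8897 = 4×2167 + 229
2167 = 9×229 + 106
229 = 2×106 + 17
106 = 6×17 + 4
17 = 4×4 + 1
4 = 4×1 + 0
The gcd is 1. Working backward:
1 = 17 − 4·4
1 = −4·106 + 25·17
1 = 25·229 − 54·106
1 = −54·2167 + 511·229
1 = 511·8897 − 2098·2167
Hence 2167⁻¹ ≡ -2098 ≡ 6799 (mod 8897).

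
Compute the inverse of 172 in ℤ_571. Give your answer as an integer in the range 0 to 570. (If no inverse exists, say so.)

Apply the Euclidean algorithm to 571 and 172:
571 = 3*172 + 55
172 = 3*55 + 7
55 = 7*7 + 6
7 = 1*6 + 1
6 = 6*1 + 0
Since gcd(172, 571) = 1, back-substitute to write 1 as a combination:
1 = 7 − 6
1 = −55 + 8·7
1 = 8·172 − 25·55
1 = −25·571 + 83·172
So 172·83 ≡ 1 (mod 571).

83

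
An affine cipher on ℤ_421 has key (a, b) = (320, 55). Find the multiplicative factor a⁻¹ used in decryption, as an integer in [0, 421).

Extended Euclidean algorithm:
421 = 1×320 + 101
320 = 3×101 + 17
101 = 5×17 + 16
17 = 1×16 + 1
16 = 16×1 + 0
The gcd is 1. Working backward:
1 = 17 − 16
1 = −101 + 6·17
1 = 6·320 − 19·101
1 = −19·421 + 25·320
So 320·25 ≡ 1 (mod 421).

25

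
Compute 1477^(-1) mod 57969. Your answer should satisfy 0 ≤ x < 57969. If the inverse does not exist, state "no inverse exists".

Run Euclid on (57969, 1477):
57969 = 39×1477 + 366
1477 = 4×366 + 13
366 = 28×13 + 2
13 = 6×2 + 1
2 = 2×1 + 0
gcd = 1, so the inverse exists. Back-substitute:
1 = 13 − 6·2
1 = −6·366 + 169·13
1 = 169·1477 − 682·366
1 = −682·57969 + 26767·1477
So 1477·26767 ≡ 1 (mod 57969).

26767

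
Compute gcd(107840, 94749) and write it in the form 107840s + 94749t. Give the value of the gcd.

1

Repeated division:
107840 = 1·94749 + 13091
94749 = 7·13091 + 3112
13091 = 4·3112 + 643
3112 = 4·643 + 540
643 = 1·540 + 103
540 = 5·103 + 25
103 = 4·25 + 3
25 = 8·3 + 1
3 = 3·1 + 0
gcd(107840, 94749) = 1.
Working backward:
1 = 25 − 8·3
1 = −8·103 + 33·25
1 = 33·540 − 173·103
1 = −173·643 + 206·540
1 = 206·3112 − 997·643
1 = −997·13091 + 4194·3112
1 = 4194·94749 − 30355·13091
1 = −30355·107840 + 34549·94749
So 1 = (-30355)·107840 + (34549)·94749.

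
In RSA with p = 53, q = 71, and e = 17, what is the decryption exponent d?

1713

φ(n) = (p−1)(q−1) = 52·70 = 3640.
Need d with 17·d ≡ 1 (mod 3640). Apply the extended Euclidean algorithm:
3640 = 214*17 + 2
17 = 8*2 + 1
2 = 2*1 + 0
Back-substitute:
1 = 17 − 8·2
1 = −8·3640 + 1713·17
So 17·1713 ≡ 1 (mod 3640), hence d = 1713.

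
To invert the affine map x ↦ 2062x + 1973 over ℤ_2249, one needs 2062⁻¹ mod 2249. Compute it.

Apply the Euclidean algorithm to 2249 and 2062:
2249 = 1·2062 + 187
2062 = 11·187 + 5
187 = 37·5 + 2
5 = 2·2 + 1
2 = 2·1 + 0
gcd = 1, so the inverse exists. Back-substitute:
1 = 5 − 2·2
1 = −2·187 + 75·5
1 = 75·2062 − 827·187
1 = −827·2249 + 902·2062
So 2062·902 ≡ 1 (mod 2249).

902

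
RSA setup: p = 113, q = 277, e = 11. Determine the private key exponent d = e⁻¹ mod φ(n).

14051

φ(n) = (p−1)(q−1) = 112·276 = 30912.
Need d with 11·d ≡ 1 (mod 30912). Apply the extended Euclidean algorithm:
30912 = 2810*11 + 2
11 = 5*2 + 1
2 = 2*1 + 0
Back-substitute:
1 = 11 − 5·2
1 = −5·30912 + 14051·11
So 11·14051 ≡ 1 (mod 30912), hence d = 14051.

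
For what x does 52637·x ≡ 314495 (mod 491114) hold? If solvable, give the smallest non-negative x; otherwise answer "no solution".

gcd(52637, 491114):
491114 = 9*52637 + 17381
52637 = 3*17381 + 494
17381 = 35*494 + 91
494 = 5*91 + 39
91 = 2*39 + 13
39 = 3*13 + 0
gcd = 13, but 13 ∤ 314495, so the congruence has no solution.

no solution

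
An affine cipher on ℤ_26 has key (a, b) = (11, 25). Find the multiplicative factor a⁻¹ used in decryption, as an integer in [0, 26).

19

Run Euclid on (26, 11):
26 = 2×11 + 4
11 = 2×4 + 3
4 = 1×3 + 1
3 = 3×1 + 0
Since gcd(11, 26) = 1, back-substitute to write 1 as a combination:
1 = 4 − 3
1 = −11 + 3·4
1 = 3·26 − 7·11
Thus 11·(-7) ≡ 1 (mod 26); reducing, -7 mod 26 = 19.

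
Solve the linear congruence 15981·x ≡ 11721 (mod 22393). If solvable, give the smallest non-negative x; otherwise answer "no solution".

gcd(15981, 22393):
22393 = 1*15981 + 6412
15981 = 2*6412 + 3157
6412 = 2*3157 + 98
3157 = 32*98 + 21
98 = 4*21 + 14
21 = 1*14 + 7
14 = 2*7 + 0
gcd = 7, but 7 ∤ 11721, so the congruence has no solution.

no solution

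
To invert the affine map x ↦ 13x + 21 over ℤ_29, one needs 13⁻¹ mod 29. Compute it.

Extended Euclidean algorithm:
29 = 2×13 + 3
13 = 4×3 + 1
3 = 3×1 + 0
gcd = 1, so the inverse exists. Back-substitute:
1 = 13 − 4·3
1 = −4·29 + 9·13
So 13·9 ≡ 1 (mod 29).

9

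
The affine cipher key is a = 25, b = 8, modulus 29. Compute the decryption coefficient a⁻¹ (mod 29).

7

gcd(29, 25) by repeated division:
29 = 1*25 + 4
25 = 6*4 + 1
4 = 4*1 + 0
gcd = 1, so the inverse exists. Back-substitute:
1 = 25 − 6·4
1 = −6·29 + 7·25
So 25·7 ≡ 1 (mod 29).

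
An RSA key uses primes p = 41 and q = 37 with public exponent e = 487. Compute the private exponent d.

343

φ(n) = (p−1)(q−1) = 40·36 = 1440.
Need d with 487·d ≡ 1 (mod 1440). Apply the extended Euclidean algorithm:
1440 = 2×487 + 466
487 = 1×466 + 21
466 = 22×21 + 4
21 = 5×4 + 1
4 = 4×1 + 0
Back-substitute:
1 = 21 − 5·4
1 = −5·466 + 111·21
1 = 111·487 − 116·466
1 = −116·1440 + 343·487
So 487·343 ≡ 1 (mod 1440), hence d = 343.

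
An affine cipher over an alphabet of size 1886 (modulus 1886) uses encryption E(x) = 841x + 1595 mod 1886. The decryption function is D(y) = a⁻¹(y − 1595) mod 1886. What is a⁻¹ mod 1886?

453

Run Euclid on (1886, 841):
1886 = 2×841 + 204
841 = 4×204 + 25
204 = 8×25 + 4
25 = 6×4 + 1
4 = 4×1 + 0
Since gcd(841, 1886) = 1, back-substitute to write 1 as a combination:
1 = 25 − 6·4
1 = −6·204 + 49·25
1 = 49·841 − 202·204
1 = −202·1886 + 453·841
So 841·453 ≡ 1 (mod 1886).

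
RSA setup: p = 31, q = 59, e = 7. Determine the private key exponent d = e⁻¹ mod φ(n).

φ(n) = (p−1)(q−1) = 30·58 = 1740.
Need d with 7·d ≡ 1 (mod 1740). Apply the extended Euclidean algorithm:
1740 = 248·7 + 4
7 = 1·4 + 3
4 = 1·3 + 1
3 = 3·1 + 0
Back-substitute:
1 = 4 − 3
1 = −7 + 2·4
1 = 2·1740 − 497·7
So 7·(-497) ≡ 1 (mod 1740), hence d ≡ -497 ≡ 1243 (mod 1740).

1243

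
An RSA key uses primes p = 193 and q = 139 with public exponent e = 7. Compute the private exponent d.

22711

φ(n) = (p−1)(q−1) = 192·138 = 26496.
Need d with 7·d ≡ 1 (mod 26496). Apply the extended Euclidean algorithm:
26496 = 3785*7 + 1
7 = 7*1 + 0
Back-substitute:
1 = 26496 − 3785·7
So 7·(-3785) ≡ 1 (mod 26496), hence d ≡ -3785 ≡ 22711 (mod 26496).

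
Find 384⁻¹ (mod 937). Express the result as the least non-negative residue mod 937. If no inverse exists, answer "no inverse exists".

876

gcd(937, 384) by repeated division:
937 = 2·384 + 169
384 = 2·169 + 46
169 = 3·46 + 31
46 = 1·31 + 15
31 = 2·15 + 1
15 = 15·1 + 0
Since gcd(384, 937) = 1, back-substitute to write 1 as a combination:
1 = 31 − 2·15
1 = −2·46 + 3·31
1 = 3·169 − 11·46
1 = −11·384 + 25·169
1 = 25·937 − 61·384
Hence 384⁻¹ ≡ -61 ≡ 876 (mod 937).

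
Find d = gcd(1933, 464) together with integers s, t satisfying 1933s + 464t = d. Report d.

Euclidean algorithm:
1933 = 4×464 + 77
464 = 6×77 + 2
77 = 38×2 + 1
2 = 2×1 + 0
gcd(1933, 464) = 1.
Working backward:
1 = 77 − 38·2
1 = −38·464 + 229·77
1 = 229·1933 − 954·464
So 1 = (229)·1933 + (-954)·464.

1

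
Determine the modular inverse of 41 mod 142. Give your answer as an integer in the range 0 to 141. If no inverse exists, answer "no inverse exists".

97

gcd(142, 41) by repeated division:
142 = 3·41 + 19
41 = 2·19 + 3
19 = 6·3 + 1
3 = 3·1 + 0
gcd = 1, so the inverse exists. Back-substitute:
1 = 19 − 6·3
1 = −6·41 + 13·19
1 = 13·142 − 45·41
Hence 41⁻¹ ≡ -45 ≡ 97 (mod 142).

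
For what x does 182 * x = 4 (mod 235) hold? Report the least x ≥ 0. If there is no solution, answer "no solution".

First find gcd(182, 235):
235 = 1·182 + 53
182 = 3·53 + 23
53 = 2·23 + 7
23 = 3·7 + 2
7 = 3·2 + 1
2 = 2·1 + 0
gcd = 1, so a unique solution mod 235 exists.
Back-substitute for the Bézout coefficients:
1 = 7 − 3·2
1 = −3·23 + 10·7
1 = 10·53 − 23·23
1 = −23·182 + 79·53
1 = 79·235 − 102·182
So 182·(-102) ≡ 1 (mod 235), giving 182⁻¹ ≡ 133.
x ≡ 182⁻¹·4 ≡ 133·4 ≡ 62 (mod 235).

62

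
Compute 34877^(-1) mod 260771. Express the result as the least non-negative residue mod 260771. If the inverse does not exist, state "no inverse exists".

gcd(260771, 34877) by repeated division:
260771 = 7*34877 + 16632
34877 = 2*16632 + 1613
16632 = 10*1613 + 502
1613 = 3*502 + 107
502 = 4*107 + 74
107 = 1*74 + 33
74 = 2*33 + 8
33 = 4*8 + 1
8 = 8*1 + 0
Since gcd(34877, 260771) = 1, back-substitute to write 1 as a combination:
1 = 33 − 4·8
1 = −4·74 + 9·33
1 = 9·107 − 13·74
1 = −13·502 + 61·107
1 = 61·1613 − 196·502
1 = −196·16632 + 2021·1613
1 = 2021·34877 − 4238·16632
1 = −4238·260771 + 31687·34877
So 34877·31687 ≡ 1 (mod 260771).

31687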